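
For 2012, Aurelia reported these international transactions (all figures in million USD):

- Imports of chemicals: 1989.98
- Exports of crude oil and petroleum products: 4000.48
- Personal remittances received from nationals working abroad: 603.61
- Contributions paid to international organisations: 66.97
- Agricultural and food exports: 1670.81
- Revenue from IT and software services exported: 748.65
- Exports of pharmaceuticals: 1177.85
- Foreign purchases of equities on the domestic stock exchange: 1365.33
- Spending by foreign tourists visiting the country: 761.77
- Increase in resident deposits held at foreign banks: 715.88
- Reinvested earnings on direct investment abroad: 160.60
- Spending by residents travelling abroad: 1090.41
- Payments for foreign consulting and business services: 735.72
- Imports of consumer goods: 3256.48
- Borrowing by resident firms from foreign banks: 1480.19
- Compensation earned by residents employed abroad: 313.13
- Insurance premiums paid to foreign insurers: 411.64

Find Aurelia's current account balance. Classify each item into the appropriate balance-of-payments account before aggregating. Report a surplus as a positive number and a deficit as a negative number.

1885.70

Goods: 4000.48 - 3256.48 - 1989.98 + 1177.85 + 1670.81 = 1602.68
Services: 761.77 - 411.64 - 735.72 + 748.65 - 1090.41 = -727.35
Primary income: 313.13 + 160.60 = 473.73
Secondary income: 603.61 - 66.97 = 536.64
Current account = 1602.68 + (-727.35) + 473.73 + 536.64 = 1885.70
(Excluded from the current account — financial account: foreign purchases of equities on the domestic stock exchange 1365.33, increase in resident deposits held at foreign banks 715.88, borrowing by resident firms from foreign banks 1480.19.)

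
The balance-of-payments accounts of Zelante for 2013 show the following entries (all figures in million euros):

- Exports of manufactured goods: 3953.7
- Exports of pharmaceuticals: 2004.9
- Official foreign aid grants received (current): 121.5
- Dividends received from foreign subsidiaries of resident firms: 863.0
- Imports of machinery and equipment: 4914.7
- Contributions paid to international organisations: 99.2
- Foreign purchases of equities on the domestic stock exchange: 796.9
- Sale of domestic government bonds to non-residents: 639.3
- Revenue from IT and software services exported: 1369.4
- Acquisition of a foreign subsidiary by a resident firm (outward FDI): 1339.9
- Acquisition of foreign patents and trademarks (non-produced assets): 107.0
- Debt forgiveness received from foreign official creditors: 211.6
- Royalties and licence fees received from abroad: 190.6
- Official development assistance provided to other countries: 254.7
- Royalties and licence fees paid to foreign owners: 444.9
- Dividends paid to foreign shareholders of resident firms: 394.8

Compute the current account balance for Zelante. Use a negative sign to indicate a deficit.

Goods: -4914.7 + 2004.9 + 3953.7 = 1043.9
Services: 1369.4 - 444.9 + 190.6 = 1115.1
Primary income: 863.0 - 394.8 = 468.2
Secondary income: -99.2 - 254.7 + 121.5 = -232.4
Current account = 1043.9 + 1115.1 + 468.2 + (-232.4) = 2394.8
(Excluded from the current account — financial account: foreign purchases of equities on the domestic stock exchange 796.9, sale of domestic government bonds to non-residents 639.3, acquisition of a foreign subsidiary by a resident firm (outward FDI) 1339.9; capital account: acquisition of foreign patents and trademarks (non-produced assets) 107.0, debt forgiveness received from foreign official creditors 211.6.)

2394.8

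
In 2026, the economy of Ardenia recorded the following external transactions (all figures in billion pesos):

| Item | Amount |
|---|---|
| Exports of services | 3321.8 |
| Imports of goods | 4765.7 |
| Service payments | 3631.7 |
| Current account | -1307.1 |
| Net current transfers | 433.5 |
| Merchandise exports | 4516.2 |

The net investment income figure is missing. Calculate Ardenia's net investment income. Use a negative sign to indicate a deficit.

Current account = goods balance + services balance + net primary income + net secondary income
Sum of the known components = -125.9
Net investment income = CA - (known components) = -1307.1 - (-125.9) = -1181.2

-1181.2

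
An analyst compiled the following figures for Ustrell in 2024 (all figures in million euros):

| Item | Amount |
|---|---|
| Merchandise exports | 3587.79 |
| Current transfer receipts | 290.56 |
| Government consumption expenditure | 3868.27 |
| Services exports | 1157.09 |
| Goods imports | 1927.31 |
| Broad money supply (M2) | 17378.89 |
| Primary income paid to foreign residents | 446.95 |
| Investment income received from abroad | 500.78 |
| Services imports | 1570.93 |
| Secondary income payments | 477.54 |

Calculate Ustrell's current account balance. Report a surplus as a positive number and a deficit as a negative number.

Goods balance = 3587.79 - 1927.31 = 1660.48
Services balance = 1157.09 - 1570.93 = -413.84
Trade balance (goods + services) = 1660.48 + (-413.84) = 1246.64
Net primary income = 500.78 - 446.95 = 53.83
Net secondary income = 290.56 - 477.54 = -186.98
Current account = 1246.64 + 53.83 + (-186.98) = 1113.49

1113.49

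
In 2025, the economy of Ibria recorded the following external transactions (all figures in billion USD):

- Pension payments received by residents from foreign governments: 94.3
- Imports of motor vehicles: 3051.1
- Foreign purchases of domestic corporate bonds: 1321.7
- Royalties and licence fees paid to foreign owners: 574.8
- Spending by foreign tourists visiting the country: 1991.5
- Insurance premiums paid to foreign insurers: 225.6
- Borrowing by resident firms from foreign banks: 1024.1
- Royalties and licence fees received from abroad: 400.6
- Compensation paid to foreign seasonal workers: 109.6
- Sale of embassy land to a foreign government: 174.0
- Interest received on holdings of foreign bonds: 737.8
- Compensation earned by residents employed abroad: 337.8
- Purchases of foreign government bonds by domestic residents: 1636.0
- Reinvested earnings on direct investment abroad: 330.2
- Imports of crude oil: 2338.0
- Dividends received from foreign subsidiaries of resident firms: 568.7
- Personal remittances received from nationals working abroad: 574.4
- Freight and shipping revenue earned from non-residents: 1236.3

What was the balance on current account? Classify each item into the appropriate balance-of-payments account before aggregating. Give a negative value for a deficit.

Goods: -3051.1 - 2338.0 = -5389.1
Services: 1991.5 + 1236.3 - 574.8 - 225.6 + 400.6 = 2828.0
Primary income: -109.6 + 337.8 + 737.8 + 330.2 + 568.7 = 1864.9
Secondary income: 94.3 + 574.4 = 668.7
Current account = (-5389.1) + 2828.0 + 1864.9 + 668.7 = -27.5
(Excluded from the current account — financial account: foreign purchases of domestic corporate bonds 1321.7, borrowing by resident firms from foreign banks 1024.1, purchases of foreign government bonds by domestic residents 1636.0; capital account: sale of embassy land to a foreign government 174.0.)

-27.5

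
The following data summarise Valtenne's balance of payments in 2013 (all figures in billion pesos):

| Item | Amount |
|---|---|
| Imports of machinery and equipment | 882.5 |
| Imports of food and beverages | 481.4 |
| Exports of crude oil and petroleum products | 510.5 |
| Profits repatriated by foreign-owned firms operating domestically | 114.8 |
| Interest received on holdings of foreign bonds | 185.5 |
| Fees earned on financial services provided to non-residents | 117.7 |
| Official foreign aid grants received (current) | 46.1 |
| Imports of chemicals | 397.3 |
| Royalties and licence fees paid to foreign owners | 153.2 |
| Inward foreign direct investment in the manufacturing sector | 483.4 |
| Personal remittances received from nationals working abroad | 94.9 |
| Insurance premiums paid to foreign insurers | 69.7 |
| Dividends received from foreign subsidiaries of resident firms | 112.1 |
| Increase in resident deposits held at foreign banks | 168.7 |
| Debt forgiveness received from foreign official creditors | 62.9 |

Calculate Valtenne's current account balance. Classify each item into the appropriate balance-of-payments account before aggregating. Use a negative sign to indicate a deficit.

-1032.1

Goods: -397.3 + 510.5 - 882.5 - 481.4 = -1250.7
Services: -69.7 - 153.2 + 117.7 = -105.2
Primary income: -114.8 + 185.5 + 112.1 = 182.8
Secondary income: 46.1 + 94.9 = 141.0
Current account = (-1250.7) + (-105.2) + 182.8 + 141.0 = -1032.1
(Excluded from the current account — financial account: inward foreign direct investment in the manufacturing sector 483.4, increase in resident deposits held at foreign banks 168.7; capital account: debt forgiveness received from foreign official creditors 62.9.)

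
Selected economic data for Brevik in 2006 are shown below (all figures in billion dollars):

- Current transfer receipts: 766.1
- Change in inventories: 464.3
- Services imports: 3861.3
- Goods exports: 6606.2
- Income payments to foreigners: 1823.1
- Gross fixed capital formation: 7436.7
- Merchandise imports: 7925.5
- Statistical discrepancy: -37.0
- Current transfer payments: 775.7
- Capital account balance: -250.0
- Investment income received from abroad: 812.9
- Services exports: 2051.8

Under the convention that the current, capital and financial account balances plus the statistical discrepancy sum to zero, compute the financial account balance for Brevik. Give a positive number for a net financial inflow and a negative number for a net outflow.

4435.6

Goods balance = 6606.2 - 7925.5 = -1319.3
Services balance = 2051.8 - 3861.3 = -1809.5
Trade balance (goods + services) = -1319.3 + (-1809.5) = -3128.8
Net primary income = 812.9 - 1823.1 = -1010.2
Net secondary income = 766.1 - 775.7 = -9.6
Current account = -3128.8 + (-1010.2) + (-9.6) = -4148.6
Financial account = -(-4148.6 + (-250.0) + (-37.0)) = 4435.6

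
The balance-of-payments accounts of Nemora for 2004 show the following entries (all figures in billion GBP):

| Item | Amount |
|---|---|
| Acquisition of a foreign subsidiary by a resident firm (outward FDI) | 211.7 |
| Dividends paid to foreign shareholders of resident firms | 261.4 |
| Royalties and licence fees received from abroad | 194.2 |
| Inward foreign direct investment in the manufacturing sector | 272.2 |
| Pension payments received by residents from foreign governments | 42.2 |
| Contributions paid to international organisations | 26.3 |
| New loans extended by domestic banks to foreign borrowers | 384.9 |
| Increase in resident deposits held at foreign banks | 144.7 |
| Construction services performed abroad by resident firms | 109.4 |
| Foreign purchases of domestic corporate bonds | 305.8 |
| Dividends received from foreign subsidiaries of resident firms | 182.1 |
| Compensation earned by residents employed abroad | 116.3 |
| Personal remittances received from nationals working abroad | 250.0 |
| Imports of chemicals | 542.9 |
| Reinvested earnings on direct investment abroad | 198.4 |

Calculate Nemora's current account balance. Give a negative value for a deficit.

262.0

Goods: -542.9
Services: 109.4 + 194.2 = 303.6
Primary income: 182.1 + 198.4 - 261.4 + 116.3 = 235.4
Secondary income: 42.2 + 250.0 - 26.3 = 265.9
Current account = (-542.9) + 303.6 + 235.4 + 265.9 = 262.0
(Excluded from the current account — financial account: acquisition of a foreign subsidiary by a resident firm (outward FDI) 211.7, inward foreign direct investment in the manufacturing sector 272.2, new loans extended by domestic banks to foreign borrowers 384.9, increase in resident deposits held at foreign banks 144.7, foreign purchases of domestic corporate bonds 305.8.)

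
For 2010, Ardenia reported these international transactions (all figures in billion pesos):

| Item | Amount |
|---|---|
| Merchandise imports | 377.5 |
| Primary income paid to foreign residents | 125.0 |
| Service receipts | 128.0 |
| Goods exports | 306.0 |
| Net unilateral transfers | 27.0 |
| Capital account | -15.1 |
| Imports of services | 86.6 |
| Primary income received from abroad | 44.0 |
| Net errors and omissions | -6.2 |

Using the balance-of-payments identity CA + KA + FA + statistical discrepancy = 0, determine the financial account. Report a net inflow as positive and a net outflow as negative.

Goods balance = 306.0 - 377.5 = -71.5
Services balance = 128.0 - 86.6 = 41.4
Trade balance (goods + services) = -71.5 + 41.4 = -30.1
Net primary income = 44.0 - 125.0 = -81.0
Net secondary income = 27.0
Current account = -30.1 + (-81.0) + 27.0 = -84.1
Financial account = -(-84.1 + (-15.1) + (-6.2)) = 105.4

105.4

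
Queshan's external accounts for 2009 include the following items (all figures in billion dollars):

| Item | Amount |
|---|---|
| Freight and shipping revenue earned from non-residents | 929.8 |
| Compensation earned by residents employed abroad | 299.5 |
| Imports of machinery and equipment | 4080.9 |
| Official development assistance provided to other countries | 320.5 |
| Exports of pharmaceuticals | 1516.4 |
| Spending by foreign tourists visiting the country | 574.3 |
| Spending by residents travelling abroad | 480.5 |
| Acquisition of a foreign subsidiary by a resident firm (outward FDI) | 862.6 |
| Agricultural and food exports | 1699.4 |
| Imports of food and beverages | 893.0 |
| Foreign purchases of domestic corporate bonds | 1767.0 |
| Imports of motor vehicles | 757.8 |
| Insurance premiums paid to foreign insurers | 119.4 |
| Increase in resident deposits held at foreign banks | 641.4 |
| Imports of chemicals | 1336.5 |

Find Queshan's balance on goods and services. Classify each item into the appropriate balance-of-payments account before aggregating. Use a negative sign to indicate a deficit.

Goods: -757.8 + 1699.4 - 893.0 - 4080.9 - 1336.5 + 1516.4 = -3852.4
Services: -480.5 + 929.8 + 574.3 - 119.4 = 904.2
Trade balance = -3852.4 + 904.2 = -2948.2
(Excluded from the trade balance — primary income: compensation earned by residents employed abroad 299.5; secondary income: official development assistance provided to other countries 320.5; financial account: acquisition of a foreign subsidiary by a resident firm (outward FDI) 862.6, foreign purchases of domestic corporate bonds 1767.0, increase in resident deposits held at foreign banks 641.4.)

-2948.2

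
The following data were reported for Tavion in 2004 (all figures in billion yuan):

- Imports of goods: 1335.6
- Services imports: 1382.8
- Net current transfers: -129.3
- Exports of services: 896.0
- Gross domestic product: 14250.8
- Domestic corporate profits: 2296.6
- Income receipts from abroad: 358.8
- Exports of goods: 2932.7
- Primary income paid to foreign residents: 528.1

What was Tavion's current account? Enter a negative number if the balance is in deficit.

Goods balance = 2932.7 - 1335.6 = 1597.1
Services balance = 896.0 - 1382.8 = -486.8
Trade balance (goods + services) = 1597.1 + (-486.8) = 1110.3
Net primary income = 358.8 - 528.1 = -169.3
Net secondary income = -129.3
Current account = 1110.3 + (-169.3) + (-129.3) = 811.7

811.7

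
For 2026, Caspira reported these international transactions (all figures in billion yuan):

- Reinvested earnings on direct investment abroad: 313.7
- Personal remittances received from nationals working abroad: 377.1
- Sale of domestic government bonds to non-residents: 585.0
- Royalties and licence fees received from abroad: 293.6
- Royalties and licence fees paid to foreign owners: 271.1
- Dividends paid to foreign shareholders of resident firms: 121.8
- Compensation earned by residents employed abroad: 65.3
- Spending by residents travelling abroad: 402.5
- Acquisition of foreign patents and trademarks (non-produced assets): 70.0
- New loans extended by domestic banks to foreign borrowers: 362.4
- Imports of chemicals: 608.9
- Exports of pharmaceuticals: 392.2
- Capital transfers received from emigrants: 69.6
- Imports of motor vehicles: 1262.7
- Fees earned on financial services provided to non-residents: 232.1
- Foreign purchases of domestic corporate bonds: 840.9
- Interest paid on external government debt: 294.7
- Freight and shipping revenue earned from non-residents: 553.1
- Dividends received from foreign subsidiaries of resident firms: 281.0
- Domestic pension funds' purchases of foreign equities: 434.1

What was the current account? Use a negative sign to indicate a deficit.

Goods: 392.2 - 1262.7 - 608.9 = -1479.4
Services: 293.6 + 553.1 - 271.1 - 402.5 + 232.1 = 405.2
Primary income: -294.7 + 281.0 + 313.7 + 65.3 - 121.8 = 243.5
Secondary income: 377.1
Current account = (-1479.4) + 405.2 + 243.5 + 377.1 = -453.6
(Excluded from the current account — financial account: sale of domestic government bonds to non-residents 585.0, new loans extended by domestic banks to foreign borrowers 362.4, foreign purchases of domestic corporate bonds 840.9, domestic pension funds' purchases of foreign equities 434.1; capital account: acquisition of foreign patents and trademarks (non-produced assets) 70.0, capital transfers received from emigrants 69.6.)

-453.6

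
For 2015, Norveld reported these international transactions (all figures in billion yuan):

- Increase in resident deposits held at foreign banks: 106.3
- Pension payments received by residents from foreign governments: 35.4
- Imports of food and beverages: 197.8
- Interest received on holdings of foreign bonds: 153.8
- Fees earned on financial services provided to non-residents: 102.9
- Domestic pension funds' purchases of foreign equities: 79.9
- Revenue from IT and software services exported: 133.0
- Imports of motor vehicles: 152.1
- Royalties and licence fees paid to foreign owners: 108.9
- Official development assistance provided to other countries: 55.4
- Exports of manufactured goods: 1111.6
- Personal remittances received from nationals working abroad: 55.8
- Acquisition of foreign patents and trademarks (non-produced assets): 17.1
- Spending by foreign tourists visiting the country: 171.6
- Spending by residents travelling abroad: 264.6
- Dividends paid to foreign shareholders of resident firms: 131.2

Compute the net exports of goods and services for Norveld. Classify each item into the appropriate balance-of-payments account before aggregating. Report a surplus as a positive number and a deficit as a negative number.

Goods: 1111.6 - 152.1 - 197.8 = 761.7
Services: 133.0 - 108.9 - 264.6 + 102.9 + 171.6 = 34.0
Trade balance = 761.7 + 34.0 = 795.7
(Excluded from the trade balance — financial account: increase in resident deposits held at foreign banks 106.3, domestic pension funds' purchases of foreign equities 79.9; secondary income: pension payments received by residents from foreign governments 35.4, official development assistance provided to other countries 55.4, personal remittances received from nationals working abroad 55.8; primary income: interest received on holdings of foreign bonds 153.8, dividends paid to foreign shareholders of resident firms 131.2; capital account: acquisition of foreign patents and trademarks (non-produced assets) 17.1.)

795.7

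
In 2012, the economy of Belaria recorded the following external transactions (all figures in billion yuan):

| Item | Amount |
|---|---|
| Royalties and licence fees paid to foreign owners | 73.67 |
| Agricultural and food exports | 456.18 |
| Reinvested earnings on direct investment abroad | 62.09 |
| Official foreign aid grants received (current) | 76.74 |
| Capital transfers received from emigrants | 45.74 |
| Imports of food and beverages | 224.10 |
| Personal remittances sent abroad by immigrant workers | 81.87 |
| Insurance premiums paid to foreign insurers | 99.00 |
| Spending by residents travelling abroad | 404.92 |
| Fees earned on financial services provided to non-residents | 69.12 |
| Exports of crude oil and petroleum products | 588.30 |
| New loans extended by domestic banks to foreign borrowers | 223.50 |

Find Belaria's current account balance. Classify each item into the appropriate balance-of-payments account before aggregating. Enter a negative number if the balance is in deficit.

368.87

Goods: 456.18 + 588.30 - 224.10 = 820.38
Services: -404.92 - 99.00 - 73.67 + 69.12 = -508.47
Primary income: 62.09
Secondary income: -81.87 + 76.74 = -5.13
Current account = 820.38 + (-508.47) + 62.09 + (-5.13) = 368.87
(Excluded from the current account — capital account: capital transfers received from emigrants 45.74; financial account: new loans extended by domestic banks to foreign borrowers 223.50.)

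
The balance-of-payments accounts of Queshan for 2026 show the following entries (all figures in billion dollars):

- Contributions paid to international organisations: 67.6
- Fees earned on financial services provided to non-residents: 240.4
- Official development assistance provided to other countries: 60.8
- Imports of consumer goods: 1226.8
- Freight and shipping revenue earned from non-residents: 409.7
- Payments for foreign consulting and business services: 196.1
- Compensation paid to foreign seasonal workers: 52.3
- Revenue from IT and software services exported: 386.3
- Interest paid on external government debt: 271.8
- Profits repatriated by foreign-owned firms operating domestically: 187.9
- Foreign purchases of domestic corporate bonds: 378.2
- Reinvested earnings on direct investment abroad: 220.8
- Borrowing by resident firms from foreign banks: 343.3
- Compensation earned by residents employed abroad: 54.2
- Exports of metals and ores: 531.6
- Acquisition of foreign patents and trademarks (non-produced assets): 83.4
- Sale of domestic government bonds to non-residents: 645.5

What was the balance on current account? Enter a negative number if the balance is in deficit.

Goods: 531.6 - 1226.8 = -695.2
Services: 409.7 - 196.1 + 386.3 + 240.4 = 840.3
Primary income: 220.8 - 52.3 - 187.9 - 271.8 + 54.2 = -237.0
Secondary income: -60.8 - 67.6 = -128.4
Current account = (-695.2) + 840.3 + (-237.0) + (-128.4) = -220.3
(Excluded from the current account — financial account: foreign purchases of domestic corporate bonds 378.2, borrowing by resident firms from foreign banks 343.3, sale of domestic government bonds to non-residents 645.5; capital account: acquisition of foreign patents and trademarks (non-produced assets) 83.4.)

-220.3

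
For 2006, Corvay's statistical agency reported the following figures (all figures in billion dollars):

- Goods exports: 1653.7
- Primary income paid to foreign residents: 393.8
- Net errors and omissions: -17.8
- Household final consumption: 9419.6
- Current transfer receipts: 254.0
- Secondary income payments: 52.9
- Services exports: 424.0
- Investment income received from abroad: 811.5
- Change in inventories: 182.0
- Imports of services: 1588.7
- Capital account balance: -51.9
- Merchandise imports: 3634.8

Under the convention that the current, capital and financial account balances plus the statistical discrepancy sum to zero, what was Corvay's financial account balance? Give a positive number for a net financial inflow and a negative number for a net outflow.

2596.7

Goods balance = 1653.7 - 3634.8 = -1981.1
Services balance = 424.0 - 1588.7 = -1164.7
Trade balance (goods + services) = -1981.1 + (-1164.7) = -3145.8
Net primary income = 811.5 - 393.8 = 417.7
Net secondary income = 254.0 - 52.9 = 201.1
Current account = -3145.8 + 417.7 + 201.1 = -2527.0
Financial account = -(-2527.0 + (-51.9) + (-17.8)) = 2596.7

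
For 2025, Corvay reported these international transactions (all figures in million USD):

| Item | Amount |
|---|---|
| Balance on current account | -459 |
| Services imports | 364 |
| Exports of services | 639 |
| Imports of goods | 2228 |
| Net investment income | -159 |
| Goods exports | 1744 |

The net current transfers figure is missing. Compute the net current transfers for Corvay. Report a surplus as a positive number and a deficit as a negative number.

Current account = goods balance + services balance + net primary income + net secondary income
Sum of the known components = -368
Net current transfers = CA - (known components) = -459 - (-368) = -91

-91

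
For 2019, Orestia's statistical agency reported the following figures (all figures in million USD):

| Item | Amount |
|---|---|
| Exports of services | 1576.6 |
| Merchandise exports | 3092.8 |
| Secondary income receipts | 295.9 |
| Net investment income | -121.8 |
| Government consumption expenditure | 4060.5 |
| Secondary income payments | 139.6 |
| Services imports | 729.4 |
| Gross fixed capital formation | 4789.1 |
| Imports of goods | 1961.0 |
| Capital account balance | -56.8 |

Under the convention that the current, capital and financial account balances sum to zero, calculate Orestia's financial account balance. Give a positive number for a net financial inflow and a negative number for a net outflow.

Goods balance = 3092.8 - 1961.0 = 1131.8
Services balance = 1576.6 - 729.4 = 847.2
Trade balance (goods + services) = 1131.8 + 847.2 = 1979.0
Net primary income = -121.8
Net secondary income = 295.9 - 139.6 = 156.3
Current account = 1979.0 + (-121.8) + 156.3 = 2013.5
Financial account = -(2013.5 + (-56.8)) = -1956.7

-1956.7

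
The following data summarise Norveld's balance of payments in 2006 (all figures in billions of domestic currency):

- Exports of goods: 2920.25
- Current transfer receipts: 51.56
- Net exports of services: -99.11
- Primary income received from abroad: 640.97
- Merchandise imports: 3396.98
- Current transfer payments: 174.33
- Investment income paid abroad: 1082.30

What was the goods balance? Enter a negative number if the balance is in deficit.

-476.73

Goods balance = 2920.25 - 3396.98 = -476.73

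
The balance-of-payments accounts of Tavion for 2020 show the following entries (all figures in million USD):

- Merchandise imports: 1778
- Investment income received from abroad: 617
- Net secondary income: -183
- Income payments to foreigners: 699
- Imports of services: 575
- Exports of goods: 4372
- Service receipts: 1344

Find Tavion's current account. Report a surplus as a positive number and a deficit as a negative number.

Goods balance = 4372 - 1778 = 2594
Services balance = 1344 - 575 = 769
Trade balance (goods + services) = 2594 + 769 = 3363
Net primary income = 617 - 699 = -82
Net secondary income = -183
Current account = 3363 + (-82) + (-183) = 3098

3098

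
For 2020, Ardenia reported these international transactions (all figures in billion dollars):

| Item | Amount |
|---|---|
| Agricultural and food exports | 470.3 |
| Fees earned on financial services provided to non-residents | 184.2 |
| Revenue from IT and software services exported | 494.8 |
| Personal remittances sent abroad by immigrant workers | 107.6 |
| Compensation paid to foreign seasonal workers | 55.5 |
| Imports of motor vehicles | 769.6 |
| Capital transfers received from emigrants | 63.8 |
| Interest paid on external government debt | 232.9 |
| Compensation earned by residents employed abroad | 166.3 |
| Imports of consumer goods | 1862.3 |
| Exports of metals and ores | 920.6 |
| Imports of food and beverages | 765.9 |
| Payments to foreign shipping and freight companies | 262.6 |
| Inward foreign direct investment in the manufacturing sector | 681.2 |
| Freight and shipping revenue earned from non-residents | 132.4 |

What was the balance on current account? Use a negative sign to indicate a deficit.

Goods: 470.3 - 765.9 + 920.6 - 769.6 - 1862.3 = -2006.9
Services: 494.8 + 132.4 - 262.6 + 184.2 = 548.8
Primary income: -232.9 + 166.3 - 55.5 = -122.1
Secondary income: -107.6
Current account = (-2006.9) + 548.8 + (-122.1) + (-107.6) = -1687.8
(Excluded from the current account — capital account: capital transfers received from emigrants 63.8; financial account: inward foreign direct investment in the manufacturing sector 681.2.)

-1687.8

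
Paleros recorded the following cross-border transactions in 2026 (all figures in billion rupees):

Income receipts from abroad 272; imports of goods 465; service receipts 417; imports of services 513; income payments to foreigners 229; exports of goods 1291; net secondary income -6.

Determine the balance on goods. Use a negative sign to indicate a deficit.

826

Goods balance = 1291 - 465 = 826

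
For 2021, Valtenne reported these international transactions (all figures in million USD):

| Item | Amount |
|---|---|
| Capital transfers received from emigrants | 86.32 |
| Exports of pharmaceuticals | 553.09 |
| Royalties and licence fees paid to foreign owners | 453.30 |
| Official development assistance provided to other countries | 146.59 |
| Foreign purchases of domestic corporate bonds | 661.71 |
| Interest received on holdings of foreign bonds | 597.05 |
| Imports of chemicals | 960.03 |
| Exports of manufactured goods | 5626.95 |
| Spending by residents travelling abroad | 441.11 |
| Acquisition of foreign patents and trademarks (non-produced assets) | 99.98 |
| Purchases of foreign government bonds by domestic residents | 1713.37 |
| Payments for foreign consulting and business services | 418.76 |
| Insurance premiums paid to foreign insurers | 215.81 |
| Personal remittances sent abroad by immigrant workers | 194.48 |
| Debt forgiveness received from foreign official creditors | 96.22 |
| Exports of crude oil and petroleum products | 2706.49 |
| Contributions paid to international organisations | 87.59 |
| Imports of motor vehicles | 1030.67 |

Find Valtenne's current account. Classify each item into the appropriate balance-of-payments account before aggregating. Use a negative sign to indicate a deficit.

5535.24

Goods: -960.03 + 553.09 + 2706.49 + 5626.95 - 1030.67 = 6895.83
Services: -215.81 - 453.30 - 418.76 - 441.11 = -1528.98
Primary income: 597.05
Secondary income: -146.59 - 194.48 - 87.59 = -428.66
Current account = 6895.83 + (-1528.98) + 597.05 + (-428.66) = 5535.24
(Excluded from the current account — capital account: capital transfers received from emigrants 86.32, acquisition of foreign patents and trademarks (non-produced assets) 99.98, debt forgiveness received from foreign official creditors 96.22; financial account: foreign purchases of domestic corporate bonds 661.71, purchases of foreign government bonds by domestic residents 1713.37.)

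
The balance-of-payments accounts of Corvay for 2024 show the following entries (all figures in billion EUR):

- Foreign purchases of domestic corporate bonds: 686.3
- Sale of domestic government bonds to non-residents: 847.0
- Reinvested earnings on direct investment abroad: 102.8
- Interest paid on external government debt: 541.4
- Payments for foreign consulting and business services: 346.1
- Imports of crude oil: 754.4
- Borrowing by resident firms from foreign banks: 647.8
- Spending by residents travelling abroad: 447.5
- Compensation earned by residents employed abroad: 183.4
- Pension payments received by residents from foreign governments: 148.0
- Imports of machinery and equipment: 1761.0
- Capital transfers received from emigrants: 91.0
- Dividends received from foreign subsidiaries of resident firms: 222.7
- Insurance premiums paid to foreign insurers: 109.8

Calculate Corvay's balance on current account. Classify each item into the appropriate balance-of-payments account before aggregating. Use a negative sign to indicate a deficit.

-3303.3

Goods: -1761.0 - 754.4 = -2515.4
Services: -346.1 - 447.5 - 109.8 = -903.4
Primary income: 102.8 - 541.4 + 222.7 + 183.4 = -32.5
Secondary income: 148.0
Current account = (-2515.4) + (-903.4) + (-32.5) + 148.0 = -3303.3
(Excluded from the current account — financial account: foreign purchases of domestic corporate bonds 686.3, sale of domestic government bonds to non-residents 847.0, borrowing by resident firms from foreign banks 647.8; capital account: capital transfers received from emigrants 91.0.)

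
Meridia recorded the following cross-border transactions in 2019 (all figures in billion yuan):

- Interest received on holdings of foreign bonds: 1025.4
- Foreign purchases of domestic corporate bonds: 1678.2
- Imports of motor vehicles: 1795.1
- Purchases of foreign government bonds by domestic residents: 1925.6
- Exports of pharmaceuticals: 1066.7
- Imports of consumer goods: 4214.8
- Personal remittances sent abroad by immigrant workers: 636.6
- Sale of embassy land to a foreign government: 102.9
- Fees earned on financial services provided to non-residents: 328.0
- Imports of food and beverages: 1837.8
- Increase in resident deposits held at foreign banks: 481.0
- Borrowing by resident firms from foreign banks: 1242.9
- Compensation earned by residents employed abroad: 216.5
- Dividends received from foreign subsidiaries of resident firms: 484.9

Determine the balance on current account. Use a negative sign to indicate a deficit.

Goods: -1837.8 - 4214.8 + 1066.7 - 1795.1 = -6781.0
Services: 328.0
Primary income: 216.5 + 1025.4 + 484.9 = 1726.8
Secondary income: -636.6
Current account = (-6781.0) + 328.0 + 1726.8 + (-636.6) = -5362.8
(Excluded from the current account — financial account: foreign purchases of domestic corporate bonds 1678.2, purchases of foreign government bonds by domestic residents 1925.6, increase in resident deposits held at foreign banks 481.0, borrowing by resident firms from foreign banks 1242.9; capital account: sale of embassy land to a foreign government 102.9.)

-5362.8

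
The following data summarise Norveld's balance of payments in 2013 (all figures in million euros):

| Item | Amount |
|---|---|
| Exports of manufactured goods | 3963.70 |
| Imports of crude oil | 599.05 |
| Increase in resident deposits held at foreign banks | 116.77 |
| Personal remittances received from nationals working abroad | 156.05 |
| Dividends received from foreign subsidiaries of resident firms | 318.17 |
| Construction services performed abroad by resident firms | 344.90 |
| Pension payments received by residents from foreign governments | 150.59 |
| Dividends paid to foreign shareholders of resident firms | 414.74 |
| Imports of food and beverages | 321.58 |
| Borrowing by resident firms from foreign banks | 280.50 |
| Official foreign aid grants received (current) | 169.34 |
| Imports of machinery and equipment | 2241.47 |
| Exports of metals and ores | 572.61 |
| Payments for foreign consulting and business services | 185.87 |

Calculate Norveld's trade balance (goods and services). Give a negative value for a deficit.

Goods: 572.61 - 321.58 - 2241.47 - 599.05 + 3963.70 = 1374.21
Services: 344.90 - 185.87 = 159.03
Trade balance = 1374.21 + 159.03 = 1533.24
(Excluded from the trade balance — financial account: increase in resident deposits held at foreign banks 116.77, borrowing by resident firms from foreign banks 280.50; secondary income: personal remittances received from nationals working abroad 156.05, pension payments received by residents from foreign governments 150.59, official foreign aid grants received (current) 169.34; primary income: dividends received from foreign subsidiaries of resident firms 318.17, dividends paid to foreign shareholders of resident firms 414.74.)

1533.24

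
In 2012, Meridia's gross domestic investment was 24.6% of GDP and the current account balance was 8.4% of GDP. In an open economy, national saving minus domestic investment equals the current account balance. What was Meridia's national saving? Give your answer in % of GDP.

33.0

S - I = CA (net lending to the rest of the world).
S = I + CA = 24.6 + 8.4 = 33.0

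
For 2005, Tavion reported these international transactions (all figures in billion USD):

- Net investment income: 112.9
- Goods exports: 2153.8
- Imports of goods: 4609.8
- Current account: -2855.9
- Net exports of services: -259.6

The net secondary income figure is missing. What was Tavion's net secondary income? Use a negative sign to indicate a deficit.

-253.2

Current account = goods balance + services balance + net primary income + net secondary income
Sum of the known components = -2602.7
Net secondary income = CA - (known components) = -2855.9 - (-2602.7) = -253.2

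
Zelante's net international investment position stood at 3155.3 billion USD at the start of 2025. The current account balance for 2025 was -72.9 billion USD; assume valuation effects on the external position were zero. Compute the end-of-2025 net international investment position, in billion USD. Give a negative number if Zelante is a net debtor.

With no valuation effects, change in NIIP = current account = -72.9
End-of-year NIIP = 3155.3 + (-72.9) = 3082.4

3082.4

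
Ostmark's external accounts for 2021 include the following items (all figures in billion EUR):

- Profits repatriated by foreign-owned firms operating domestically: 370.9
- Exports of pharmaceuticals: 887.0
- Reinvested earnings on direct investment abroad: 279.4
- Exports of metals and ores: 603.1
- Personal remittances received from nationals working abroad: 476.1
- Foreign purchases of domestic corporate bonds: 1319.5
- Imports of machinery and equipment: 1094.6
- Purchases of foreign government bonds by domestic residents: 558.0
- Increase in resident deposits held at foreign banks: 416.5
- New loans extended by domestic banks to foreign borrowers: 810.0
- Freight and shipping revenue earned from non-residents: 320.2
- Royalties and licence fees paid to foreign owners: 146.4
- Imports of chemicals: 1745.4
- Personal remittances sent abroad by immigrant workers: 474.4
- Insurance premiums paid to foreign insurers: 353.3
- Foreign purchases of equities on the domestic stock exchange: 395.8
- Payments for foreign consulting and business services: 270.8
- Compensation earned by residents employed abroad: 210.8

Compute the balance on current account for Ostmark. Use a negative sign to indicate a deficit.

Goods: -1745.4 - 1094.6 + 603.1 + 887.0 = -1349.9
Services: -146.4 + 320.2 - 353.3 - 270.8 = -450.3
Primary income: 210.8 - 370.9 + 279.4 = 119.3
Secondary income: -474.4 + 476.1 = 1.7
Current account = (-1349.9) + (-450.3) + 119.3 + 1.7 = -1679.2
(Excluded from the current account — financial account: foreign purchases of domestic corporate bonds 1319.5, purchases of foreign government bonds by domestic residents 558.0, increase in resident deposits held at foreign banks 416.5, new loans extended by domestic banks to foreign borrowers 810.0, foreign purchases of equities on the domestic stock exchange 395.8.)

-1679.2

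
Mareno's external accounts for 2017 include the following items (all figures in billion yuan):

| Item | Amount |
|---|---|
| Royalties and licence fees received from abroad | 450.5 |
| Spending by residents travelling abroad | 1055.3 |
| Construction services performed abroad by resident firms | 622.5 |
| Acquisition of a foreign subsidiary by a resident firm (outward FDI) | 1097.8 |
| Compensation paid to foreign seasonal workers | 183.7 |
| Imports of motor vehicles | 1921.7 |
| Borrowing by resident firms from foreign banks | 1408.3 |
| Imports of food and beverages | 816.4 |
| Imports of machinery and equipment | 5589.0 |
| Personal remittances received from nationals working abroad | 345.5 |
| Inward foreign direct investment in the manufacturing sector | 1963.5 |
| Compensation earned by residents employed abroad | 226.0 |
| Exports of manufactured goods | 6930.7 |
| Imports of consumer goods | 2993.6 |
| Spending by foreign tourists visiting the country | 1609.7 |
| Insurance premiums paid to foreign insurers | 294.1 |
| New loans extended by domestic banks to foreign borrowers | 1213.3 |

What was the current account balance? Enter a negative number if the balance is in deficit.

-2668.9

Goods: 6930.7 - 1921.7 - 2993.6 - 816.4 - 5589.0 = -4390.0
Services: 1609.7 - 294.1 + 450.5 + 622.5 - 1055.3 = 1333.3
Primary income: 226.0 - 183.7 = 42.3
Secondary income: 345.5
Current account = (-4390.0) + 1333.3 + 42.3 + 345.5 = -2668.9
(Excluded from the current account — financial account: acquisition of a foreign subsidiary by a resident firm (outward FDI) 1097.8, borrowing by resident firms from foreign banks 1408.3, inward foreign direct investment in the manufacturing sector 1963.5, new loans extended by domestic banks to foreign borrowers 1213.3.)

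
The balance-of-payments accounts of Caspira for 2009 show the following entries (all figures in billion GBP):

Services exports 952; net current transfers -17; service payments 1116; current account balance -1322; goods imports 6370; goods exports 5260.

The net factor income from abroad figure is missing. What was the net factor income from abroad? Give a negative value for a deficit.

Current account = goods balance + services balance + net primary income + net secondary income
Sum of the known components = -1291
Net factor income from abroad = CA - (known components) = -1322 - (-1291) = -31

-31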